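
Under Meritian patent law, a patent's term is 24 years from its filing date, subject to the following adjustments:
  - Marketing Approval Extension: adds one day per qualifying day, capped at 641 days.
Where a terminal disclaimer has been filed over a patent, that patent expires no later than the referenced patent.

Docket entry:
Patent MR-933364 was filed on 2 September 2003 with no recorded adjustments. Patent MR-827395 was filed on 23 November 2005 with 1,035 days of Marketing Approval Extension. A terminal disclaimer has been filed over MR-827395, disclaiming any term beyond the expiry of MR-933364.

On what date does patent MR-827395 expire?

September 2, 2027

Natural term of MR-827395:
  Base: filing + 24 years → 23 November 2029.
  Marketing Approval Extension: 1035 days claimed exceeds the 641-day cap, so +641 days → 26 August 2031.
Expiry of referenced patent MR-933364:
  Base: filing + 24 years → 2 September 2027.
Terminal disclaimer: MR-827395 expires on the earlier of 26 August 2031 and 2 September 2027.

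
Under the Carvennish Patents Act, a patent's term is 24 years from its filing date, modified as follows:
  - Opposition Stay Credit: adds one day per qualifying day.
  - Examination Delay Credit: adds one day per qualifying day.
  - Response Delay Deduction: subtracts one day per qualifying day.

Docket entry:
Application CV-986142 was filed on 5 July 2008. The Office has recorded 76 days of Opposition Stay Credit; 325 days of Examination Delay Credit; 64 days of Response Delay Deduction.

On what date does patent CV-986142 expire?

Base term: filing date + 24 years → 5 July 2032.
Opposition Stay Credit: +76 days → 19 September 2032.
Examination Delay Credit: +325 days → 10 August 2033.
Response Delay Deduction: −64 days → 7 June 2033.

June 7, 2033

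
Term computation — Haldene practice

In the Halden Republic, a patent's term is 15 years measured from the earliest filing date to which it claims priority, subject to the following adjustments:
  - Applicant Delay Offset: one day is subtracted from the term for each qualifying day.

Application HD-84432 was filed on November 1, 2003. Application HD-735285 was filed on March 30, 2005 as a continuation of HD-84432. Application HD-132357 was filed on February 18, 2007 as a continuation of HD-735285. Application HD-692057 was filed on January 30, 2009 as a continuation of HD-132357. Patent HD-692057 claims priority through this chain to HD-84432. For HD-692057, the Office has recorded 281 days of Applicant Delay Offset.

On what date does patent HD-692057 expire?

Earliest priority filing: 1 November 2003.
Base term: 1 November 2003 + 15 years → 1 November 2018.
Applicant Delay Offset: −281 days → 24 January 2018.

January 24, 2018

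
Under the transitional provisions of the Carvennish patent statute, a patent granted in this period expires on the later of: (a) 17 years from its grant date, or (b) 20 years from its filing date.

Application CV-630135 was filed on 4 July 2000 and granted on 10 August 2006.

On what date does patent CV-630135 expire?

2023-08-10

(a) grant + 17 years → 10 August 2023.
(b) filing + 20 years → 4 July 2020.
Later of the two: 10 August 2023.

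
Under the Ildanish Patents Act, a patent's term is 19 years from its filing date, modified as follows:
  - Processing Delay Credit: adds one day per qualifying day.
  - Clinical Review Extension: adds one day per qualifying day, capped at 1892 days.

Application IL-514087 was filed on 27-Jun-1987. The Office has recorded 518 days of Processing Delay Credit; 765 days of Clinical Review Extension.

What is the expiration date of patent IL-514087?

December 31, 2009

Base term: filing date + 19 years → 27 June 2006.
Processing Delay Credit: +518 days → 27 November 2007.
Clinical Review Extension: 765 days (within the 1892-day cap) → +765 days → 31 December 2009.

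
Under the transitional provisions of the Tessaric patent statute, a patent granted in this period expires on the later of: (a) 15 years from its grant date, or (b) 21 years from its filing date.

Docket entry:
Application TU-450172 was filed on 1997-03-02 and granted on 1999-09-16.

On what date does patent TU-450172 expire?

2018-03-02

(a) grant + 15 years → 16 September 2014.
(b) filing + 21 years → 2 March 2018.
Later of the two: 2 March 2018.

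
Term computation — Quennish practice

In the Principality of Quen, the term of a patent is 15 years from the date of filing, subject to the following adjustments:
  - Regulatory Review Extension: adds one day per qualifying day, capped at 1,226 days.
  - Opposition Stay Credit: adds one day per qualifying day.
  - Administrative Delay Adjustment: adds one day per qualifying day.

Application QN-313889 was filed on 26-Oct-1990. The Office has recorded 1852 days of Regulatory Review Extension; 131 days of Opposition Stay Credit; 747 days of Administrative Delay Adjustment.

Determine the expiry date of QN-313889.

July 31, 2011

Base term: filing date + 15 years → 26 October 2005.
Regulatory Review Extension: 1852 days claimed exceeds the 1226-day cap, so +1226 days → 5 March 2009.
Opposition Stay Credit: +131 days → 14 July 2009.
Administrative Delay Adjustment: +747 days → 31 July 2011.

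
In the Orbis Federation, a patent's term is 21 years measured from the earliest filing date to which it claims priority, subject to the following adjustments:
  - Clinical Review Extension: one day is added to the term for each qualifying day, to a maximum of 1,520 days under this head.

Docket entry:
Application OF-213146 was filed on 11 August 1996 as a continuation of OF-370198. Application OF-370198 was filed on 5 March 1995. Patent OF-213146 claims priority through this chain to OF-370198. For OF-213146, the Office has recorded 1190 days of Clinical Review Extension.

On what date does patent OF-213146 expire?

Earliest priority filing: 5 March 1995.
Base term: 5 March 1995 + 21 years → 5 March 2016.
Clinical Review Extension: 1190 days (within the 1520-day cap) → +1190 days → 8 June 2019.

2019-06-08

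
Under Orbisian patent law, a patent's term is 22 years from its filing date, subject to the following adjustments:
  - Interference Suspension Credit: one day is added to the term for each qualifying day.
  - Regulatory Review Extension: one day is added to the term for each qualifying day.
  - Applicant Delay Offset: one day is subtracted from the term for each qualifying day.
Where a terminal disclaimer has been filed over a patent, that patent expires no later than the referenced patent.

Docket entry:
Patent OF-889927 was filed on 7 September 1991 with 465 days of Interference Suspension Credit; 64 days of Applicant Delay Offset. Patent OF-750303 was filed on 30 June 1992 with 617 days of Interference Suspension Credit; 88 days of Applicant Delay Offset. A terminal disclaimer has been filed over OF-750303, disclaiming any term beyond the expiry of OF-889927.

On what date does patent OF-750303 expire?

2014-10-13

Natural term of OF-750303:
  Base: filing + 22 years → 30 June 2014.
  Interference Suspension Credit: +617 days → 8 March 2016.
  Applicant Delay Offset: −88 days → 11 December 2015.
Expiry of referenced patent OF-889927:
  Base: filing + 22 years → 7 September 2013.
  Interference Suspension Credit: +465 days → 16 December 2014.
  Applicant Delay Offset: −64 days → 13 October 2014.
Terminal disclaimer: OF-750303 expires on the earlier of 11 December 2015 and 13 October 2014.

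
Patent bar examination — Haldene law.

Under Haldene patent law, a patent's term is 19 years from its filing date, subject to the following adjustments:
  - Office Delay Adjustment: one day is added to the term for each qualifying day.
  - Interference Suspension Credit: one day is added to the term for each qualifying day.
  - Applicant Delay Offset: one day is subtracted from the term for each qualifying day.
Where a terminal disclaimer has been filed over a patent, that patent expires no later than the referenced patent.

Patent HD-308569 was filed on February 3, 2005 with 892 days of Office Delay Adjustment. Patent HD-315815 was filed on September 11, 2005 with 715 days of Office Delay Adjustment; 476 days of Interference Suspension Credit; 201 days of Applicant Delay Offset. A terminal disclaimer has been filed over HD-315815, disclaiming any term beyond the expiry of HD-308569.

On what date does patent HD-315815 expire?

July 14, 2026

Natural term of HD-315815:
  Base: filing + 19 years → 11 September 2024.
  Office Delay Adjustment: +715 days → 27 August 2026.
  Interference Suspension Credit: +476 days → 16 December 2027.
  Applicant Delay Offset: −201 days → 29 May 2027.
Expiry of referenced patent HD-308569:
  Base: filing + 19 years → 3 February 2024.
  Office Delay Adjustment: +892 days → 14 July 2026.
Terminal disclaimer: HD-315815 expires on the earlier of 29 May 2027 and 14 July 2026.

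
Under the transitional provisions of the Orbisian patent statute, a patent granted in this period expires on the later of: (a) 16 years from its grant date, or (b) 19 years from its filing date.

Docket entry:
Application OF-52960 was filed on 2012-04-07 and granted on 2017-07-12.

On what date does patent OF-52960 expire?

2033-07-12

(a) grant + 16 years → 12 July 2033.
(b) filing + 19 years → 7 April 2031.
Later of the two: 12 July 2033.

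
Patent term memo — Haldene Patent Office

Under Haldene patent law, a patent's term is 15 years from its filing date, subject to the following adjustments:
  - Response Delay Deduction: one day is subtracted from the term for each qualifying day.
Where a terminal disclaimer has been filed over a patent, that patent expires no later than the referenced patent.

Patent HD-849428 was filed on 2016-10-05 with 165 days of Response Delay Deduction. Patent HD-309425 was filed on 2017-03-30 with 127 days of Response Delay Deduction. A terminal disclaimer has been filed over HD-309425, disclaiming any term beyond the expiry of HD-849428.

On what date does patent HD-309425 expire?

Natural term of HD-309425:
  Base: filing + 15 years → 30 March 2032.
  Response Delay Deduction: −127 days → 24 November 2031.
Expiry of referenced patent HD-849428:
  Base: filing + 15 years → 5 October 2031.
  Response Delay Deduction: −165 days → 23 April 2031.
Terminal disclaimer: HD-309425 expires on the earlier of 24 November 2031 and 23 April 2031.

April 23, 2031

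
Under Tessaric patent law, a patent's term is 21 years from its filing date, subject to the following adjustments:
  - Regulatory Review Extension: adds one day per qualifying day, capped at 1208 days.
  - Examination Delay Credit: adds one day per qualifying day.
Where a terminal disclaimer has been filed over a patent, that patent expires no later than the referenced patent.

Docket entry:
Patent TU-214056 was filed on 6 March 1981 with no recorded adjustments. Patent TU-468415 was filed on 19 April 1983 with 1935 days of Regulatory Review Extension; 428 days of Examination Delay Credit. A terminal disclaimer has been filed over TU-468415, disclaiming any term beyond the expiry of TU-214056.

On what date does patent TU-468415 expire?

Natural term of TU-468415:
  Base: filing + 21 years → 19 April 2004.
  Regulatory Review Extension: 1935 days claimed exceeds the 1208-day cap, so +1208 days → 10 August 2007.
  Examination Delay Credit: +428 days → 11 October 2008.
Expiry of referenced patent TU-214056:
  Base: filing + 21 years → 6 March 2002.
Terminal disclaimer: TU-468415 expires on the earlier of 11 October 2008 and 6 March 2002.

March 6, 2002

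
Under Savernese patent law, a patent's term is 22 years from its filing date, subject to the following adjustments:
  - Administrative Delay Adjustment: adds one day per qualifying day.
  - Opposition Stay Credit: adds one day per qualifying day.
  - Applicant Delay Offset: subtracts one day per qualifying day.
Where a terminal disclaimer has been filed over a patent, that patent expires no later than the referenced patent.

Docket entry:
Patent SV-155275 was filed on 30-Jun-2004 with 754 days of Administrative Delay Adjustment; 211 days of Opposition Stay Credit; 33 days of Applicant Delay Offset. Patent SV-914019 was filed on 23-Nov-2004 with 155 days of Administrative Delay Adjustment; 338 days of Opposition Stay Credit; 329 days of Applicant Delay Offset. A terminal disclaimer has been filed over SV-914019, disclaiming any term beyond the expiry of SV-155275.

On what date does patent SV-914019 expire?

Natural term of SV-914019:
  Base: filing + 22 years → 23 November 2026.
  Administrative Delay Adjustment: +155 days → 27 April 2027.
  Opposition Stay Credit: +338 days → 30 March 2028.
  Applicant Delay Offset: −329 days → 6 May 2027.
Expiry of referenced patent SV-155275:
  Base: filing + 22 years → 30 June 2026.
  Administrative Delay Adjustment: +754 days → 23 July 2028.
  Opposition Stay Credit: +211 days → 19 February 2029.
  Applicant Delay Offset: −33 days → 17 January 2029.
Terminal disclaimer: SV-914019 expires on the earlier of 6 May 2027 and 17 January 2029.

May 6, 2027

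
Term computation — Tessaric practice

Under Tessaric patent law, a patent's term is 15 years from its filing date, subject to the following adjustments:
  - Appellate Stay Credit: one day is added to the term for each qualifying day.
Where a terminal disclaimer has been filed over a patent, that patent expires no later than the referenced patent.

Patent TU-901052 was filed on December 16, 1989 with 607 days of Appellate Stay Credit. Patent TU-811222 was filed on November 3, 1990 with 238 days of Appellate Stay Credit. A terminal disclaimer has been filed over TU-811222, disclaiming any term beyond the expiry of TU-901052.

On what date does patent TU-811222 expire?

Natural term of TU-811222:
  Base: filing + 15 years → 3 November 2005.
  Appellate Stay Credit: +238 days → 29 June 2006.
Expiry of referenced patent TU-901052:
  Base: filing + 15 years → 16 December 2004.
  Appellate Stay Credit: +607 days → 15 August 2006.
Terminal disclaimer: TU-811222 expires on the earlier of 29 June 2006 and 15 August 2006.

2006-06-29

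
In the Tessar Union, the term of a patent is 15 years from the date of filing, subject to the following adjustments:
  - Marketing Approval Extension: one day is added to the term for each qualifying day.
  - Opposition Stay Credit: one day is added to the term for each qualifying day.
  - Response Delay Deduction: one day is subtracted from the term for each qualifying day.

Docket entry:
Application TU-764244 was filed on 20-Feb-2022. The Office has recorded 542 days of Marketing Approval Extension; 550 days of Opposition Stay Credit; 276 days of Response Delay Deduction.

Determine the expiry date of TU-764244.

May 17, 2039

Base term: filing date + 15 years → 20 February 2037.
Marketing Approval Extension: +542 days → 16 August 2038.
Opposition Stay Credit: +550 days → 17 February 2040.
Response Delay Deduction: −276 days → 17 May 2039.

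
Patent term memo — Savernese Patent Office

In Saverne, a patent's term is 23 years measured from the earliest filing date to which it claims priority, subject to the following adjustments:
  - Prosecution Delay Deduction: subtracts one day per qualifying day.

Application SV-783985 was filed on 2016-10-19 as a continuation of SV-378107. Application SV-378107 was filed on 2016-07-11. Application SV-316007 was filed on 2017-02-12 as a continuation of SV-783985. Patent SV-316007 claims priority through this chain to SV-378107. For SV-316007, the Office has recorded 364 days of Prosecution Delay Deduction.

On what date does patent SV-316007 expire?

2038-07-12

Earliest priority filing: 11 July 2016.
Base term: 11 July 2016 + 23 years → 11 July 2039.
Prosecution Delay Deduction: −364 days → 12 July 2038.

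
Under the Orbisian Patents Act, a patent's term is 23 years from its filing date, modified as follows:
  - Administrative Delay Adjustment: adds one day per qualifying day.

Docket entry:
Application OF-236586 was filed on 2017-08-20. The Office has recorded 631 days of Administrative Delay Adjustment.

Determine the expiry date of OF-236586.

May 13, 2042

Base term: filing date + 23 years → 20 August 2040.
Administrative Delay Adjustment: +631 days → 13 May 2042.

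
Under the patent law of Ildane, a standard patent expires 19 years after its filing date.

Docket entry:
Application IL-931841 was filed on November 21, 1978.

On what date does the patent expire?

Filing date + 19 years → 21 November 1997.

1997-11-21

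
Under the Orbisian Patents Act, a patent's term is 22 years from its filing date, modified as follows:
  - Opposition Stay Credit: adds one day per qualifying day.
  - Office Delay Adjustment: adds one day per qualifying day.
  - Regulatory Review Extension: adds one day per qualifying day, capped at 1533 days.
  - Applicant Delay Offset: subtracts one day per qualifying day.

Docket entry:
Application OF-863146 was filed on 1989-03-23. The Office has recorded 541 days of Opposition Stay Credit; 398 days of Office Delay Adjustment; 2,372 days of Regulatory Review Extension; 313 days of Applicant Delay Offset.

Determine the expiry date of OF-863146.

2017-02-18

Base term: filing date + 22 years → 23 March 2011.
Opposition Stay Credit: +541 days → 14 September 2012.
Office Delay Adjustment: +398 days → 17 October 2013.
Regulatory Review Extension: 2372 days claimed exceeds the 1533-day cap, so +1533 days → 28 December 2017.
Applicant Delay Offset: −313 days → 18 February 2017.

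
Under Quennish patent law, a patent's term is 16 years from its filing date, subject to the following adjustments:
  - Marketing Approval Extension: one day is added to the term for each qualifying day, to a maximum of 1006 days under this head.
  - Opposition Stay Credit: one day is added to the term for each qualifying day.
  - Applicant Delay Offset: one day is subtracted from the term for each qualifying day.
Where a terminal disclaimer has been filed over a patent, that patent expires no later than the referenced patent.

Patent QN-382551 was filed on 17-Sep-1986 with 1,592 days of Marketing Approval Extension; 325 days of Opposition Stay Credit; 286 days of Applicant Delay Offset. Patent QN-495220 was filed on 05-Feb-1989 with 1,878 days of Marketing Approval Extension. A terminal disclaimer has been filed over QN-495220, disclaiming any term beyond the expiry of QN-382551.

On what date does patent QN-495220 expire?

Natural term of QN-495220:
  Base: filing + 16 years → 5 February 2005.
  Marketing Approval Extension: 1878 days claimed exceeds the 1006-day cap, so +1006 days → 8 November 2007.
Expiry of referenced patent QN-382551:
  Base: filing + 16 years → 17 September 2002.
  Marketing Approval Extension: 1592 days claimed exceeds the 1006-day cap, so +1006 days → 19 June 2005.
  Opposition Stay Credit: +325 days → 10 May 2006.
  Applicant Delay Offset: −286 days → 28 July 2005.
Terminal disclaimer: QN-495220 expires on the earlier of 8 November 2007 and 28 July 2005.

2005-07-28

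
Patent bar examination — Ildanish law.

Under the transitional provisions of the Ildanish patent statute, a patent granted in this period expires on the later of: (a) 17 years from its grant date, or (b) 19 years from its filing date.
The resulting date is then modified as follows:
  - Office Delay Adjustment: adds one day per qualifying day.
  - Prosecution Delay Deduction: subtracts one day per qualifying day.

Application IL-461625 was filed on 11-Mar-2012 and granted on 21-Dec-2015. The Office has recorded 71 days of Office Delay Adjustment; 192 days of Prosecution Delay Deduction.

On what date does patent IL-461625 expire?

August 22, 2032

(a) grant + 17 years → 21 December 2032.
(b) filing + 19 years → 11 March 2031.
Later of the two: 21 December 2032.
Office Delay Adjustment: +71 days → 2 March 2033.
Prosecution Delay Deduction: −192 days → 22 August 2032.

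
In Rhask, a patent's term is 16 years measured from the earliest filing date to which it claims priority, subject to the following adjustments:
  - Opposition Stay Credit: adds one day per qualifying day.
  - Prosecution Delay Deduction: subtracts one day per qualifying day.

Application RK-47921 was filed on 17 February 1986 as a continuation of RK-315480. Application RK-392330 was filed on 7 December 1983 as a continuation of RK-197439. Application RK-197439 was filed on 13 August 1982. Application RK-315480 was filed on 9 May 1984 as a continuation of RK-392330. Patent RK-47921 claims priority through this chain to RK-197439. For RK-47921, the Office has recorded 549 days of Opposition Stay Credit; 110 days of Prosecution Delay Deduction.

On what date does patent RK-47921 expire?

Earliest priority filing: 13 August 1982.
Base term: 13 August 1982 + 16 years → 13 August 1998.
Opposition Stay Credit: +549 days → 13 February 2000.
Prosecution Delay Deduction: −110 days → 26 October 1999.

1999-10-26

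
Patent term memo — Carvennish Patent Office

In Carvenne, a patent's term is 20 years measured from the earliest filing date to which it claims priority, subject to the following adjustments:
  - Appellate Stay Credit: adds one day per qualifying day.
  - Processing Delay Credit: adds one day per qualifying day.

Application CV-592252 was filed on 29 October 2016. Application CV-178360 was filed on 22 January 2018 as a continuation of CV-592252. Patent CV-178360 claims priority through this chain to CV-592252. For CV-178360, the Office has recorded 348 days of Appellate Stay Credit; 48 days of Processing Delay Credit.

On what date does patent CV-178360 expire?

2037-11-29

Earliest priority filing: 29 October 2016.
Base term: 29 October 2016 + 20 years → 29 October 2036.
Appellate Stay Credit: +348 days → 12 October 2037.
Processing Delay Credit: +48 days → 29 November 2037.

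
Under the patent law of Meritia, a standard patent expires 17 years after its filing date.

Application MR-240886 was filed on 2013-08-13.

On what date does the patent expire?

August 13, 2030

Filing date + 17 years → 13 August 2030.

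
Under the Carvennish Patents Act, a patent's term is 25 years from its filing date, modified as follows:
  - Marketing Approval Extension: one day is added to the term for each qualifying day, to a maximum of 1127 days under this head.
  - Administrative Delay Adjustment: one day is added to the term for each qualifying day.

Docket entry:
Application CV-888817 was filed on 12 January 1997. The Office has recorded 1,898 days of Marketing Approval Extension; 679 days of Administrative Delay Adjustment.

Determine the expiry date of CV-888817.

2026-12-23

Base term: filing date + 25 years → 12 January 2022.
Marketing Approval Extension: 1898 days claimed exceeds the 1127-day cap, so +1127 days → 12 February 2025.
Administrative Delay Adjustment: +679 days → 23 December 2026.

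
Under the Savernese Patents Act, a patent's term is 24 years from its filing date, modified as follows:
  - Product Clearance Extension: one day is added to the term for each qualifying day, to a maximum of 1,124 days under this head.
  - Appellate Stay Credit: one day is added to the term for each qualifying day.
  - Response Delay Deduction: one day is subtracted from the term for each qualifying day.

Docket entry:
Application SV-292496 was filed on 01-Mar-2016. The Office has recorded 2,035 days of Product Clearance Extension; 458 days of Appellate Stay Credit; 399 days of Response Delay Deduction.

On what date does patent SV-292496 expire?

Base term: filing date + 24 years → 1 March 2040.
Product Clearance Extension: 2035 days claimed exceeds the 1124-day cap, so +1124 days → 30 March 2043.
Appellate Stay Credit: +458 days → 30 June 2044.
Response Delay Deduction: −399 days → 28 May 2043.

May 28, 2043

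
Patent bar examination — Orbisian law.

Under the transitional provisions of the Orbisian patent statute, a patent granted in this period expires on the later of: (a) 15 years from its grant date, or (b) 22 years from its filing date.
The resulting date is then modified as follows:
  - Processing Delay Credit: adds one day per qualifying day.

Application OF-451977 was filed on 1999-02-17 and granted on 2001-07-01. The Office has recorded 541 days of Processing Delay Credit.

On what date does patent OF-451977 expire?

(a) grant + 15 years → 1 July 2016.
(b) filing + 22 years → 17 February 2021.
Later of the two: 17 February 2021.
Processing Delay Credit: +541 days → 12 August 2022.

August 12, 2022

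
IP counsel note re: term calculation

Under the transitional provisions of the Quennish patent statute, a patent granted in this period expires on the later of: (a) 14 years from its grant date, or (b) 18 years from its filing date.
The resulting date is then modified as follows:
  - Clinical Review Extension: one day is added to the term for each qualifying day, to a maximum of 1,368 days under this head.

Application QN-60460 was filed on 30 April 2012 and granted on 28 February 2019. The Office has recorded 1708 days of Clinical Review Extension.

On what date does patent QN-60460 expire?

(a) grant + 14 years → 28 February 2033.
(b) filing + 18 years → 30 April 2030.
Later of the two: 28 February 2033.
Clinical Review Extension: 1708 days claimed exceeds the 1368-day cap, so +1368 days → 27 November 2036.

November 27, 2036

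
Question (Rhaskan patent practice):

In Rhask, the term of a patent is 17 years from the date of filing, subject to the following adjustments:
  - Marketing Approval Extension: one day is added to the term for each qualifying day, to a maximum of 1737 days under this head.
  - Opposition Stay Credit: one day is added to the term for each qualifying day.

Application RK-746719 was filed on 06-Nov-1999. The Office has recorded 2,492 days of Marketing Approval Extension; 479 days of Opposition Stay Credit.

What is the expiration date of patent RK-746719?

Base term: filing date + 17 years → 6 November 2016.
Marketing Approval Extension: 2492 days claimed exceeds the 1737-day cap, so +1737 days → 9 August 2021.
Opposition Stay Credit: +479 days → 1 December 2022.

December 1, 2022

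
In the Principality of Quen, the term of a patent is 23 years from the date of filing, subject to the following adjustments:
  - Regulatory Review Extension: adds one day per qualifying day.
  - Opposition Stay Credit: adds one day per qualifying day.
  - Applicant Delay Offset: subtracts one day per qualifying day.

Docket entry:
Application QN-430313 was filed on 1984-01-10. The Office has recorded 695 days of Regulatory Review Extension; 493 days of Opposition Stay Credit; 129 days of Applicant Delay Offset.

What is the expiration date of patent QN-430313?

Base term: filing date + 23 years → 10 January 2007.
Regulatory Review Extension: +695 days → 5 December 2008.
Opposition Stay Credit: +493 days → 12 April 2010.
Applicant Delay Offset: −129 days → 4 December 2009.

2009-12-04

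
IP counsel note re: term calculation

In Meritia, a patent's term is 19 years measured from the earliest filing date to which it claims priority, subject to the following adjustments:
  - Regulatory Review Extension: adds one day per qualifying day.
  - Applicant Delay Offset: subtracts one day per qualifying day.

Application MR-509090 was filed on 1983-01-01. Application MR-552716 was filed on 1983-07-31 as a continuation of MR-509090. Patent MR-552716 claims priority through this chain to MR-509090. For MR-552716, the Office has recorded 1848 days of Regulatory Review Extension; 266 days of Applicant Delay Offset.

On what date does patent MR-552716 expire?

2006-05-02

Earliest priority filing: 1 January 1983.
Base term: 1 January 1983 + 19 years → 1 January 2002.
Regulatory Review Extension: +1848 days → 23 January 2007.
Applicant Delay Offset: −266 days → 2 May 2006.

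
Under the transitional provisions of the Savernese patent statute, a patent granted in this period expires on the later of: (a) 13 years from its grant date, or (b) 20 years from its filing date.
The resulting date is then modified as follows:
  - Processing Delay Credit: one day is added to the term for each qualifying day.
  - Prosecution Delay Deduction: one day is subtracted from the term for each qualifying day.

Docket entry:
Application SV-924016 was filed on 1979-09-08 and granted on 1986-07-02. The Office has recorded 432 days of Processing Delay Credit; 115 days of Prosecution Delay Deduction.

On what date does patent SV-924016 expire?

July 21, 2000

(a) grant + 13 years → 2 July 1999.
(b) filing + 20 years → 8 September 1999.
Later of the two: 8 September 1999.
Processing Delay Credit: +432 days → 13 November 2000.
Prosecution Delay Deduction: −115 days → 21 July 2000.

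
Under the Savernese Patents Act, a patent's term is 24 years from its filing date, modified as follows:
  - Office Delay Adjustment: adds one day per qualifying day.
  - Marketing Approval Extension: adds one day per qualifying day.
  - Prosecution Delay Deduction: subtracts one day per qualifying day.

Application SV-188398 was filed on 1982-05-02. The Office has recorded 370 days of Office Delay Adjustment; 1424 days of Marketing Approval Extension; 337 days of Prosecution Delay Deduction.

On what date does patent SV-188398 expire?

Base term: filing date + 24 years → 2 May 2006.
Office Delay Adjustment: +370 days → 7 May 2007.
Marketing Approval Extension: +1424 days → 31 March 2011.
Prosecution Delay Deduction: −337 days → 28 April 2010.

2010-04-28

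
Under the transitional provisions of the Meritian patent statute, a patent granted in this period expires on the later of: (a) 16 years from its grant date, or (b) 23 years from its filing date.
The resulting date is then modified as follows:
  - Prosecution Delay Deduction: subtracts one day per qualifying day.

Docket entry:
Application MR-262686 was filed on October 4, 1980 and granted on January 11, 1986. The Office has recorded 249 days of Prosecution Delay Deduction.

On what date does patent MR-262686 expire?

2003-01-28

(a) grant + 16 years → 11 January 2002.
(b) filing + 23 years → 4 October 2003.
Later of the two: 4 October 2003.
Prosecution Delay Deduction: −249 days → 28 January 2003.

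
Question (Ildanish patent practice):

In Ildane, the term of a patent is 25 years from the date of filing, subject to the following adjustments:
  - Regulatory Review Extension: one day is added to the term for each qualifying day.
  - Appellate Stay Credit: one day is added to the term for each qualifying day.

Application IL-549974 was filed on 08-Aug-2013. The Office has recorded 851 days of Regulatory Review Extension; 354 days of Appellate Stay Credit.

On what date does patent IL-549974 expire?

November 25, 2041

Base term: filing date + 25 years → 8 August 2038.
Regulatory Review Extension: +851 days → 6 December 2040.
Appellate Stay Credit: +354 days → 25 November 2041.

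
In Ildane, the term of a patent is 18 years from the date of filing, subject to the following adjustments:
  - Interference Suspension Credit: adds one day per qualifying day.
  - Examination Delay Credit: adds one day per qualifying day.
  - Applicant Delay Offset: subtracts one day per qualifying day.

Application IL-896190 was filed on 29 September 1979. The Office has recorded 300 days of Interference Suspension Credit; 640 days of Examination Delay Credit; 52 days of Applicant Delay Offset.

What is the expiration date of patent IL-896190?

March 5, 2000

Base term: filing date + 18 years → 29 September 1997.
Interference Suspension Credit: +300 days → 26 July 1998.
Examination Delay Credit: +640 days → 26 April 2000.
Applicant Delay Offset: −52 days → 5 March 2000.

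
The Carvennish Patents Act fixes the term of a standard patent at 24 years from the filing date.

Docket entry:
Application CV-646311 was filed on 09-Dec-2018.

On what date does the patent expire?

Filing date + 24 years → 9 December 2042.

December 9, 2042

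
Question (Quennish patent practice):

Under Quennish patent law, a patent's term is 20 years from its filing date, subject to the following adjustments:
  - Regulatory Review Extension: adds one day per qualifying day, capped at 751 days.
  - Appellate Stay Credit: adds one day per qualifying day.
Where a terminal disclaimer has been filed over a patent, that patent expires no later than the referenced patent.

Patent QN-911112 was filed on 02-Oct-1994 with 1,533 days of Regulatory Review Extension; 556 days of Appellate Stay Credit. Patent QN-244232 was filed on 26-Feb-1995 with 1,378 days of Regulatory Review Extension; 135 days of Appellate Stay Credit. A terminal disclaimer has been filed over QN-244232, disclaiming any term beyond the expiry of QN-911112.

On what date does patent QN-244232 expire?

2017-07-31

Natural term of QN-244232:
  Base: filing + 20 years → 26 February 2015.
  Regulatory Review Extension: 1378 days claimed exceeds the 751-day cap, so +751 days → 18 March 2017.
  Appellate Stay Credit: +135 days → 31 July 2017.
Expiry of referenced patent QN-911112:
  Base: filing + 20 years → 2 October 2014.
  Regulatory Review Extension: 1533 days claimed exceeds the 751-day cap, so +751 days → 22 October 2016.
  Appellate Stay Credit: +556 days → 1 May 2018.
Terminal disclaimer: QN-244232 expires on the earlier of 31 July 2017 and 1 May 2018.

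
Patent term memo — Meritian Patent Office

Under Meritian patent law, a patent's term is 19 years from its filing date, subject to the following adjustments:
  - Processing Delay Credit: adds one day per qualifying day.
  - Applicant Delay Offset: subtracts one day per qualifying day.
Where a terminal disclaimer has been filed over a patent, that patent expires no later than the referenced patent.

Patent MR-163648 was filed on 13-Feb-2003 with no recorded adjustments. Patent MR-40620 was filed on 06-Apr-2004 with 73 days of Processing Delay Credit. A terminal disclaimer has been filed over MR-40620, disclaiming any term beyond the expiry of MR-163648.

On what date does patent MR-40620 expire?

Natural term of MR-40620:
  Base: filing + 19 years → 6 April 2023.
  Processing Delay Credit: +73 days → 18 June 2023.
Expiry of referenced patent MR-163648:
  Base: filing + 19 years → 13 February 2022.
Terminal disclaimer: MR-40620 expires on the earlier of 18 June 2023 and 13 February 2022.

February 13, 2022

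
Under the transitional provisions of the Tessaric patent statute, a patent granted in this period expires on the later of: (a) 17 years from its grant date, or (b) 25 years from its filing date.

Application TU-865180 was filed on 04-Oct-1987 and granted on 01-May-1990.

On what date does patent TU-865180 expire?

(a) grant + 17 years → 1 May 2007.
(b) filing + 25 years → 4 October 2012.
Later of the two: 4 October 2012.

October 4, 2012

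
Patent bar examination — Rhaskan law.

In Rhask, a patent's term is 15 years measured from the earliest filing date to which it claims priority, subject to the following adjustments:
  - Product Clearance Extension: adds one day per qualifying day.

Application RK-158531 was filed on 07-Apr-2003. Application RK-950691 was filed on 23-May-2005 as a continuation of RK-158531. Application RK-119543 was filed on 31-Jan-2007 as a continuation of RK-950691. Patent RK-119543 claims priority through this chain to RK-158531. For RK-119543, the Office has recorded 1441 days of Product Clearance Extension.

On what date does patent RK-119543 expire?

Earliest priority filing: 7 April 2003.
Base term: 7 April 2003 + 15 years → 7 April 2018.
Product Clearance Extension: +1441 days → 18 March 2022.

2022-03-18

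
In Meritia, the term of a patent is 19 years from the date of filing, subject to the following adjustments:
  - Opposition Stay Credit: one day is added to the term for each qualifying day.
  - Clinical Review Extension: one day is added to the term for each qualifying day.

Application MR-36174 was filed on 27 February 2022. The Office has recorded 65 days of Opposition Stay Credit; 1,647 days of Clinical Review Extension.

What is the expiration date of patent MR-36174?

Base term: filing date + 19 years → 27 February 2041.
Opposition Stay Credit: +65 days → 3 May 2041.
Clinical Review Extension: +1647 days → 5 November 2045.

2045-11-05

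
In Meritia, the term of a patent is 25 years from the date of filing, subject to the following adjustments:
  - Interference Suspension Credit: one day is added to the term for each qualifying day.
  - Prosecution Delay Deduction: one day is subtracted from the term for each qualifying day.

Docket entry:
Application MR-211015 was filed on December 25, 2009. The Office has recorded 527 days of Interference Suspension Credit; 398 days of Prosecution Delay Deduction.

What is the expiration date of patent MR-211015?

Base term: filing date + 25 years → 25 December 2034.
Interference Suspension Credit: +527 days → 4 June 2036.
Prosecution Delay Deduction: −398 days → 3 May 2035.

2035-05-03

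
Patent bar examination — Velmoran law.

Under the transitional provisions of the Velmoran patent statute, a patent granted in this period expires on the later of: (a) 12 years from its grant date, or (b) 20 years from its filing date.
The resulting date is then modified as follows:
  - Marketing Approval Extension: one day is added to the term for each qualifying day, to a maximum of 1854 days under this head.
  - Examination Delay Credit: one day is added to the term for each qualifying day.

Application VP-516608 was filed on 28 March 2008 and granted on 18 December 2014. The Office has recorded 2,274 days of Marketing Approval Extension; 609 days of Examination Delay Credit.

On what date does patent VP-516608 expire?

(a) grant + 12 years → 18 December 2026.
(b) filing + 20 years → 28 March 2028.
Later of the two: 28 March 2028.
Marketing Approval Extension: 2274 days claimed exceeds the 1854-day cap, so +1854 days → 25 April 2033.
Examination Delay Credit: +609 days → 25 December 2034.

December 25, 2034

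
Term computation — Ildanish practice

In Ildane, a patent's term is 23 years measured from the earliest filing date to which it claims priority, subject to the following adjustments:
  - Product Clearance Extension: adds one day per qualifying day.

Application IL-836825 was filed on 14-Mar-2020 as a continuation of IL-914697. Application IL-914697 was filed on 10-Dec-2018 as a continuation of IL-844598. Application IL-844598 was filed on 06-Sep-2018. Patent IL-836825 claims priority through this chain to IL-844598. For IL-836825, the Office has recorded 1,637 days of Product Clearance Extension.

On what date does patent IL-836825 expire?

2046-03-01

Earliest priority filing: 6 September 2018.
Base term: 6 September 2018 + 23 years → 6 September 2041.
Product Clearance Extension: +1637 days → 1 March 2046.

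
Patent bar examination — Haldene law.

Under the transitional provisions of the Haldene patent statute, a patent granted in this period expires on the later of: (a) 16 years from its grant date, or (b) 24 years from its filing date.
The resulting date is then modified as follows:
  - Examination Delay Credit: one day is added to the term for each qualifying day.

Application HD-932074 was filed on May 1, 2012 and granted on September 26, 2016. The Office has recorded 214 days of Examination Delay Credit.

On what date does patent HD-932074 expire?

(a) grant + 16 years → 26 September 2032.
(b) filing + 24 years → 1 May 2036.
Later of the two: 1 May 2036.
Examination Delay Credit: +214 days → 1 December 2036.

2036-12-01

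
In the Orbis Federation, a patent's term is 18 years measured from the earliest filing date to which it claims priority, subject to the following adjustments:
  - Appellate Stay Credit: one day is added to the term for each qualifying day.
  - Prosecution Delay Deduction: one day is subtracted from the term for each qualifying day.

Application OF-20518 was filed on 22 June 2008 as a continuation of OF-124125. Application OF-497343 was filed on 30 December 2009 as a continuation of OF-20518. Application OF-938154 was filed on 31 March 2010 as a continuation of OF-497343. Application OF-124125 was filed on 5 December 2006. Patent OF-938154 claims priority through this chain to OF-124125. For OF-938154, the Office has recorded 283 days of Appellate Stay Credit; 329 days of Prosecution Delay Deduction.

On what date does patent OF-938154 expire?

Earliest priority filing: 5 December 2006.
Base term: 5 December 2006 + 18 years → 5 December 2024.
Appellate Stay Credit: +283 days → 14 September 2025.
Prosecution Delay Deduction: −329 days → 20 October 2024.

October 20, 2024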